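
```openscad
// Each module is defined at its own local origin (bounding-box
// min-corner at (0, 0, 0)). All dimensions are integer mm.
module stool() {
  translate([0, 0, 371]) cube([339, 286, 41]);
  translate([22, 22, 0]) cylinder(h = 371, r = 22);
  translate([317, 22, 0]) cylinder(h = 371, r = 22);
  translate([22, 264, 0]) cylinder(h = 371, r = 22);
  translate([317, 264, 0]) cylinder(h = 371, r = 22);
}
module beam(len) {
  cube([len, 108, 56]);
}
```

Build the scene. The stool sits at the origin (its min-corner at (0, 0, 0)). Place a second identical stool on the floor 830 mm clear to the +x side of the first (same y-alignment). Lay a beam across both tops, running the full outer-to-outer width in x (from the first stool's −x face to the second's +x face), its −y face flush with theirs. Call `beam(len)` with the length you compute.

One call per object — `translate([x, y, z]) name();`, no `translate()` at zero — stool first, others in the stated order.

stool();
translate([1169, 0, 0]) stool();
translate([0, 0, 412]) beam(1508);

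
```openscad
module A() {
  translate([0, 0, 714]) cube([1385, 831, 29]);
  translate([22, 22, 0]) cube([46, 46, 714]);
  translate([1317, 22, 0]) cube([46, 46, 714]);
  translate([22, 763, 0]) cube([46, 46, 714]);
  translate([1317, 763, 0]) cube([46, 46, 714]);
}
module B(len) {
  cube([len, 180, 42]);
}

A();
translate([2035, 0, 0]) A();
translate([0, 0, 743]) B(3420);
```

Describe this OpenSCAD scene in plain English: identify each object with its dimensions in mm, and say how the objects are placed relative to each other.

A is a table with a 1385×831 mm rectangular top, 29 mm thick, top surface at z = 743 mm, supported by four 46×46 mm square legs, each inset 22 mm from the nearest pair of top edges, running from the floor.

B is a rectangular beam 3420 mm long (x), 180 mm deep (y), 42 mm thick (z).

The beam spans the tops of two tables placed 650 mm apart, resting at z = 743 mm.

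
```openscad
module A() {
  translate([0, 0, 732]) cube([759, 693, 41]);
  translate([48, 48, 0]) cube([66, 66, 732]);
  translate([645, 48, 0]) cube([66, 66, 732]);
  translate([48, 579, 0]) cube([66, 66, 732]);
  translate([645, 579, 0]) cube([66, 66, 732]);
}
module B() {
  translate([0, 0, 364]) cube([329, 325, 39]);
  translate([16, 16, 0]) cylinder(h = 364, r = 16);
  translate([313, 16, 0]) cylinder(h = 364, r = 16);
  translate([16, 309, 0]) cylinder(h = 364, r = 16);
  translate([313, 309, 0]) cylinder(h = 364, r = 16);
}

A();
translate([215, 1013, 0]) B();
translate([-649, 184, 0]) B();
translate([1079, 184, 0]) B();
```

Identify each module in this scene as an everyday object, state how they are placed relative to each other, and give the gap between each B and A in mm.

A is a table. B is a stool. Three stools sit around the table at the +y, −x, +x sides. The gap between each stool and the table is 320 mm.

Each stool's nearest face is 320 mm from the table's bounding box.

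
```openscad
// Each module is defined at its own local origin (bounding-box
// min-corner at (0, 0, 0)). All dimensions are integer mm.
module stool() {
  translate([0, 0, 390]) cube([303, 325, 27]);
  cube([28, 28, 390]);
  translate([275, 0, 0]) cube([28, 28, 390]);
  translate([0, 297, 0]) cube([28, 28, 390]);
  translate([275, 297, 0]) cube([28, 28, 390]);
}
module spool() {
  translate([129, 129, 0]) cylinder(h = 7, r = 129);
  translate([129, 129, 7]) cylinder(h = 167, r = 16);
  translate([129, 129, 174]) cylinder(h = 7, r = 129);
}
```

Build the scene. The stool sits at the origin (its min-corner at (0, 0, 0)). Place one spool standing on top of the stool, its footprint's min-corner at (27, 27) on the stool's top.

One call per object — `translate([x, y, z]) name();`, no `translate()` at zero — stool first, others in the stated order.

stool();
translate([27, 27, 417]) spool();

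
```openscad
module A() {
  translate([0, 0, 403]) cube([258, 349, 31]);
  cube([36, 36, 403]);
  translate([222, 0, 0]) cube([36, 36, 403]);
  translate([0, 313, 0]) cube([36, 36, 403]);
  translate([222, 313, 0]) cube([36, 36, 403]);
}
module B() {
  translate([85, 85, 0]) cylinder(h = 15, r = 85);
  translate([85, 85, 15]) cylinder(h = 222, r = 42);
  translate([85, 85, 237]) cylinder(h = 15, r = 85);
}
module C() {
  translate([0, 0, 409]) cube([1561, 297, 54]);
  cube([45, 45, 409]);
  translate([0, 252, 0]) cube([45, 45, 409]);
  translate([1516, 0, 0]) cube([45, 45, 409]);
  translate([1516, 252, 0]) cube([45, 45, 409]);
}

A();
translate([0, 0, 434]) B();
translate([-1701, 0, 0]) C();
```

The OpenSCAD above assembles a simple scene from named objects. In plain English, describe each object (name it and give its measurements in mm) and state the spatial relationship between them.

A is a four-legged stool. The seat is a 258×349×31 mm slab whose top surface is at z = 434 mm; four square legs, each 36×36 mm in cross-section, run from the floor (z = 0) to the underside of the seat, each flush with a corner of the seat.

B is a spool: two coaxial disc flanges of radius 85 mm and thickness 15 mm, joined by a core cylinder of radius 42 mm and height 222 mm. The lower flange rests on z = 0 and the three cylinders share a vertical axis.

C is a bench: a 1561×297 mm seat slab, 54 mm thick, top at z = 463 mm, on four 45×45 mm square legs flush with the seat corners and standing on z = 0.

The spool is on top of the stool. The bench is on the floor beside the stool on its −x side.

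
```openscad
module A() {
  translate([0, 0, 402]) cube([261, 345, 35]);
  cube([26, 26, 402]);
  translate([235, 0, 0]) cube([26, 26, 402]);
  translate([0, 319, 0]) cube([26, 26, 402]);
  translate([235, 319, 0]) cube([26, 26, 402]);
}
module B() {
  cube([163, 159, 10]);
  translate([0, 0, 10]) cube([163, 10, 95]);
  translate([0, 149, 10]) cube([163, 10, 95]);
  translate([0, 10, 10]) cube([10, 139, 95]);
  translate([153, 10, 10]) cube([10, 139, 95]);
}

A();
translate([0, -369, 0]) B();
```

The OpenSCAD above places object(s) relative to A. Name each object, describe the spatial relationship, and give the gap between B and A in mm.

The open box's nearest face is 210 mm from the stool's −y face.

A is a stool. B is an open box. The open box is on the floor beside the stool on its −y side. The gap between the open box and the stool is 210 mm.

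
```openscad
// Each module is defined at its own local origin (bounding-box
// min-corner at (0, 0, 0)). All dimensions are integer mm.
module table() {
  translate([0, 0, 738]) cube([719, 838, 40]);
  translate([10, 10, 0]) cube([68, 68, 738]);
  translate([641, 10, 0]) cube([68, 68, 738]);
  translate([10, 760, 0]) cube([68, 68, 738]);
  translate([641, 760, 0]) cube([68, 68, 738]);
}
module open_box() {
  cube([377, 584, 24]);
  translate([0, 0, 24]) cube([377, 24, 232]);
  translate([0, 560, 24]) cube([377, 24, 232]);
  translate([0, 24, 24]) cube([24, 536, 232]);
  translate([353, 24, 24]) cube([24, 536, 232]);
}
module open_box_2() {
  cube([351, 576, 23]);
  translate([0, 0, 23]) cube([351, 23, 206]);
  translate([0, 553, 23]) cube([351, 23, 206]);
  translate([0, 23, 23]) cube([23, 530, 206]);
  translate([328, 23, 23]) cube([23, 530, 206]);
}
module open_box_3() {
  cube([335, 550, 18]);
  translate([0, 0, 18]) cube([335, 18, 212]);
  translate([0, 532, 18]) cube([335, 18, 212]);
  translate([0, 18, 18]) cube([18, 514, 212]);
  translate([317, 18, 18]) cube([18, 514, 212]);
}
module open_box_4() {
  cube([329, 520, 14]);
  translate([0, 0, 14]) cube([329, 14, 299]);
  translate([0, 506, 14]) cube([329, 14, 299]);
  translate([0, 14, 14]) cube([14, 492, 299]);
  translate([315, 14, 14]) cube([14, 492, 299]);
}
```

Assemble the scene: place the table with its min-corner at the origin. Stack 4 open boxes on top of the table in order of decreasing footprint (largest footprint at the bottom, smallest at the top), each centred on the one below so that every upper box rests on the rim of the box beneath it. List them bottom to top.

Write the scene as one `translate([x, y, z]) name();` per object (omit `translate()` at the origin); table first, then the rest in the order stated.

table();
translate([171, 127, 778]) open_box();
translate([184, 131, 1034]) open_box_2();
translate([192, 144, 1263]) open_box_3();
translate([195, 159, 1493]) open_box_4();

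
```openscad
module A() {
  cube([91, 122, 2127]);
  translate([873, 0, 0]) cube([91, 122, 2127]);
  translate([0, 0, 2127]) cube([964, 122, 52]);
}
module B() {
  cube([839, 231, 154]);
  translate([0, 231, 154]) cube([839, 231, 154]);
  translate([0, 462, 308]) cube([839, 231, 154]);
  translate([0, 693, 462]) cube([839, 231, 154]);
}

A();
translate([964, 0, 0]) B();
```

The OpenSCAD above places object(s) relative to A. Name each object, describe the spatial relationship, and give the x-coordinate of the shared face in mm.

The door frame's +x face and the staircase's −x face are both at x = 964 mm.

A is a door frame. B is a staircase. The staircase is against the door frame's +x side, with their −y faces flush. The x-coordinate of the shared face is 964 mm.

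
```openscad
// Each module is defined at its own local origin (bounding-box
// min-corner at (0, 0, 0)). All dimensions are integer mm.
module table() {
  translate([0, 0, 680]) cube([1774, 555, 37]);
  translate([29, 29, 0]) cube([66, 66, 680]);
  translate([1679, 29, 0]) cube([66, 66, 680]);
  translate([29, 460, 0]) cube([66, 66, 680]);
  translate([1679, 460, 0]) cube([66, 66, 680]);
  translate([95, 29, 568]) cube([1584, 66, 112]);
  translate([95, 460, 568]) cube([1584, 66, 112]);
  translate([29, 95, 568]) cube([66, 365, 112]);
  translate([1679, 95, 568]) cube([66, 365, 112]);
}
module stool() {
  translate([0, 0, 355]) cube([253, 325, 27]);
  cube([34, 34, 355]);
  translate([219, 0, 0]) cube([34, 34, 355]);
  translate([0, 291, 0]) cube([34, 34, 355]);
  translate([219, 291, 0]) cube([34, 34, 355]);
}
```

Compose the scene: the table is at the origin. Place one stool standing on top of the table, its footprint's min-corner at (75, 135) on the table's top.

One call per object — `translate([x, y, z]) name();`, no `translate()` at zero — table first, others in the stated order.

table();
translate([75, 135, 717]) stool();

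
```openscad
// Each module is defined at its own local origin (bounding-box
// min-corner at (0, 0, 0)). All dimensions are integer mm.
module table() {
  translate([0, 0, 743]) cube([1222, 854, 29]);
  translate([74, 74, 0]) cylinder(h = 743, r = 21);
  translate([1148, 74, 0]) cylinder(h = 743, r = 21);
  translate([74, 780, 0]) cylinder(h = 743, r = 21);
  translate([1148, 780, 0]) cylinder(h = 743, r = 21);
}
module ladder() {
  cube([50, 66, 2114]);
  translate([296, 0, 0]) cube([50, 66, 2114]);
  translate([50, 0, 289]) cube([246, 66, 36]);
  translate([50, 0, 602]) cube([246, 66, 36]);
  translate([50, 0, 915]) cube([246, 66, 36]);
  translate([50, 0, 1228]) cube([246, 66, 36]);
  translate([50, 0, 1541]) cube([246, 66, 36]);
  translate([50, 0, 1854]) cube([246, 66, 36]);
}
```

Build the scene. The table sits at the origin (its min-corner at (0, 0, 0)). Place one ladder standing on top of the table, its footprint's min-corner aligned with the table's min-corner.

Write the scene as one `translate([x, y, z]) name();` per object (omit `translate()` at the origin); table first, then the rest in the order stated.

table();
translate([0, 0, 772]) ladder();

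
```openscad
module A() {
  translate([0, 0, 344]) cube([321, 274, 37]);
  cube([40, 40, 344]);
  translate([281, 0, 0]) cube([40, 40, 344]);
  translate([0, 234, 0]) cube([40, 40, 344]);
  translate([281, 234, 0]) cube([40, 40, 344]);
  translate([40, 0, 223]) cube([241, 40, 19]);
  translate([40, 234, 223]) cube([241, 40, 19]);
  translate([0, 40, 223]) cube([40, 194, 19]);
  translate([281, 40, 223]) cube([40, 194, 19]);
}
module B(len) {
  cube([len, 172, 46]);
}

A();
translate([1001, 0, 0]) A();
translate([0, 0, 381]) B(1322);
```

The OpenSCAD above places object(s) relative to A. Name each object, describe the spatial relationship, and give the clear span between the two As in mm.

Second stool starts at x = 1001; first ends at x = 321; clear span = 1001 − 321 = 680 mm.

A is a stool. B is a beam. A beam spans the tops of two stools. The clear span between the two stools is 680 mm.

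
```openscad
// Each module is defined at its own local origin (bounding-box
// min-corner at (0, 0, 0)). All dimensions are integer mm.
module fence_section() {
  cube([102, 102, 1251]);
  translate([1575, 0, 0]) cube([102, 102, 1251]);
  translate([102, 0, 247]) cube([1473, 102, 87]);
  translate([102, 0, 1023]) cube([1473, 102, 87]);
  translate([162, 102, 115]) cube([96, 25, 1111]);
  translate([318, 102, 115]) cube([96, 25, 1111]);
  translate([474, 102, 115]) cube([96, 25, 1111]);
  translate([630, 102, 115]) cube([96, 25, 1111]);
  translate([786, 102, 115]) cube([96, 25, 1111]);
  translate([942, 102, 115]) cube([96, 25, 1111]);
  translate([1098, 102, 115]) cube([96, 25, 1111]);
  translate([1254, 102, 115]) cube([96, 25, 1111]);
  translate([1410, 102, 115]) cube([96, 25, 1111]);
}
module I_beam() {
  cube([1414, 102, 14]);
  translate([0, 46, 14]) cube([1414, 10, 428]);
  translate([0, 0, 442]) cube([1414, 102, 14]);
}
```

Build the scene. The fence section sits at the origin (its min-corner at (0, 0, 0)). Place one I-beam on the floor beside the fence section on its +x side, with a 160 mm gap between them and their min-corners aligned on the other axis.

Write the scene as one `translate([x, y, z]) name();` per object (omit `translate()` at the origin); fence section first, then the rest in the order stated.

fence_section();
translate([1837, 0, 0]) I_beam();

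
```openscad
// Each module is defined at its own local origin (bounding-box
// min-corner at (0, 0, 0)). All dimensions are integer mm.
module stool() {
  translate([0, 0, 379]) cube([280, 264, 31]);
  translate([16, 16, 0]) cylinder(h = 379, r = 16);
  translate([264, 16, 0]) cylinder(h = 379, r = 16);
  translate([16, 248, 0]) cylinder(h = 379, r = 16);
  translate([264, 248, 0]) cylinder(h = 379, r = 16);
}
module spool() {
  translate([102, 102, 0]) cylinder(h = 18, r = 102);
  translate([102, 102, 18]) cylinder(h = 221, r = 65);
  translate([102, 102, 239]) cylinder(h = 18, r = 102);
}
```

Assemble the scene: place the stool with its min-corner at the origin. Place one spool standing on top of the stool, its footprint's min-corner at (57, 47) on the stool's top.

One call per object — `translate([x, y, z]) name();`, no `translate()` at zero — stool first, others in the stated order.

stool();
translate([57, 47, 410]) spool();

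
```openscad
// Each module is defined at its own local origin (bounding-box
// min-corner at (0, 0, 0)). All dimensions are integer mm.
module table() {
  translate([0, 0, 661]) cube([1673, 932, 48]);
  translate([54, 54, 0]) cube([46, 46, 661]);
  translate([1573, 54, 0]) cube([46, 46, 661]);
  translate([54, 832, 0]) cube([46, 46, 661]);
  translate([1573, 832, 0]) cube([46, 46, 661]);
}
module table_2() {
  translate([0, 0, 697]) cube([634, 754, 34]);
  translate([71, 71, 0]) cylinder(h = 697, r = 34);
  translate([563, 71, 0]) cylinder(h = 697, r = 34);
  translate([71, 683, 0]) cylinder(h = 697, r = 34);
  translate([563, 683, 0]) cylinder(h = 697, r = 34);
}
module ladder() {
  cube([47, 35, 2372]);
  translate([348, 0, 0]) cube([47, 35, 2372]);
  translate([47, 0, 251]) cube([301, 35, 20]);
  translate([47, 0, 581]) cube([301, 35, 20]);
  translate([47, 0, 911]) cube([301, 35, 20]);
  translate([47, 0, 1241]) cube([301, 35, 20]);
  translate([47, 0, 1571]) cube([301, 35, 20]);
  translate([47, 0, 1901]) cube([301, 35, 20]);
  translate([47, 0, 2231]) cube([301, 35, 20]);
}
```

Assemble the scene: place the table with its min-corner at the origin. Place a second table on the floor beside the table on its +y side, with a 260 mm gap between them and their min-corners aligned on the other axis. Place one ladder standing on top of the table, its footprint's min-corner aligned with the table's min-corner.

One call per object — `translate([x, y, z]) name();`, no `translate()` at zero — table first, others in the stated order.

table();
translate([0, 1192, 0]) table_2();
translate([0, 0, 709]) ladder();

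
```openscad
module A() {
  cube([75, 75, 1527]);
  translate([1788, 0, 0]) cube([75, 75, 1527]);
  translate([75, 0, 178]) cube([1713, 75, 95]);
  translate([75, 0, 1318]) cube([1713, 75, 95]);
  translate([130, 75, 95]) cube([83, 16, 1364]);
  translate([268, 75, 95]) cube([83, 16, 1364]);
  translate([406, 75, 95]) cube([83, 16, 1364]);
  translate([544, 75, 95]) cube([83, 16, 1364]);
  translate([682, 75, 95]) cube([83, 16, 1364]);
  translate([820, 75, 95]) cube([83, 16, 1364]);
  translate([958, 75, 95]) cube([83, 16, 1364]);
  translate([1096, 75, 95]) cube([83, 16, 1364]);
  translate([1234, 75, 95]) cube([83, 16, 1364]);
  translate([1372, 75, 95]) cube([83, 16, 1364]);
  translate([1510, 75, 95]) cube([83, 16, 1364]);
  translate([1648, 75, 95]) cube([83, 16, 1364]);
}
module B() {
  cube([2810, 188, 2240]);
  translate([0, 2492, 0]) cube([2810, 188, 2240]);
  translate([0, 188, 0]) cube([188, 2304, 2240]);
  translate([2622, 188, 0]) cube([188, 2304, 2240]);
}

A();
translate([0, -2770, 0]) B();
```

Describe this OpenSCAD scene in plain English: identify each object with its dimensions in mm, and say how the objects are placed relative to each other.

A is a fence section. Two 75×75 mm posts, 1527 mm tall, stand on the floor with a clear span of 1713 mm between their inner faces. Two horizontal rails of 75×95 mm section span the gap between the posts with their undersides at z = 178 mm and z = 1318 mm, flush with the posts' −y face. 12 pickets, each 83 mm wide, 16 mm thick and 1364 mm tall, are fixed to the +y face of the rails with their bottoms at z = 95 mm, evenly spaced across the span with equal gaps (rounded down to the nearest mm) at the −x end and between each pair — any rounding remainder accumulates at the +x end.

B is a box-shaped house frame (walls only): outside footprint 2810×2680 mm, wall height 2240 mm, wall thickness 188 mm. The two y-facing walls run the full x-width; the two x-facing walls fit between the inner faces of the y-facing walls.

The house frame is on the floor beside the fence section on its −y side.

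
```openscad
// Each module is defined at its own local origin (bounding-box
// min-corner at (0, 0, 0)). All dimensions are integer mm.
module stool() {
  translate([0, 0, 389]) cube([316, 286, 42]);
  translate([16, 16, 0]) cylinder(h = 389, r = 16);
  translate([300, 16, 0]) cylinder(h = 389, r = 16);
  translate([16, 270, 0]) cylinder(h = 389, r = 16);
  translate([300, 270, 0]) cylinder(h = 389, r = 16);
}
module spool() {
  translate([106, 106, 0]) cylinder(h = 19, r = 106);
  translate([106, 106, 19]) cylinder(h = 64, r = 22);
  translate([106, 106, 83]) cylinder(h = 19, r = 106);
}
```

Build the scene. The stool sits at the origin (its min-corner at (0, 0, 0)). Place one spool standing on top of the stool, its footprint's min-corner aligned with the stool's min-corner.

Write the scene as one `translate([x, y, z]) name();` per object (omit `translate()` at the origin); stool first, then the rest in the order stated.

stool();
translate([0, 0, 431]) spool();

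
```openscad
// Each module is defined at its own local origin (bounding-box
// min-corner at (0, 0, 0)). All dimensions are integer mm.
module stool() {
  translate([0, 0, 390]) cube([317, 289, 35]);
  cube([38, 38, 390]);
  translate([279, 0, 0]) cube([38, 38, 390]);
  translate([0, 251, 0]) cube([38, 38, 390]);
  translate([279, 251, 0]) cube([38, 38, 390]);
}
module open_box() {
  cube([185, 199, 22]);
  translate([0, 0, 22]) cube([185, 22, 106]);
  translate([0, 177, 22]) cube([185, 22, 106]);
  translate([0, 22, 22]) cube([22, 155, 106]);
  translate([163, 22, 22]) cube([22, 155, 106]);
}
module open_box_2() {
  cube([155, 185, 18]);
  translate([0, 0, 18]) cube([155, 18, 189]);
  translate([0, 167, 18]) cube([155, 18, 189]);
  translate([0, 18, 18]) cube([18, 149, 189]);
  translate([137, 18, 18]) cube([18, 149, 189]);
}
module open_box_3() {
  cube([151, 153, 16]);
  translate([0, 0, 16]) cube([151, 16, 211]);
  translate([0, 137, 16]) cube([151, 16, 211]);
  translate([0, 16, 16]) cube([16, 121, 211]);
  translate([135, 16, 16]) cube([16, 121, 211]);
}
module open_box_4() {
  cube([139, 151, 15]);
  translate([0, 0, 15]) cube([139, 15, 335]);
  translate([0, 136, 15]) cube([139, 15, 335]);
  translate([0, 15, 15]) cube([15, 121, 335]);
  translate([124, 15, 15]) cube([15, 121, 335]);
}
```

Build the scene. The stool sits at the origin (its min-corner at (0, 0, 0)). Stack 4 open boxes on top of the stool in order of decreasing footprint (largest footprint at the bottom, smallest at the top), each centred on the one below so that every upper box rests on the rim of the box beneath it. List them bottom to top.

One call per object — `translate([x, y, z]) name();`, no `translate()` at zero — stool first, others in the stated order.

stool();
translate([66, 45, 425]) open_box();
translate([81, 52, 553]) open_box_2();
translate([83, 68, 760]) open_box_3();
translate([89, 69, 987]) open_box_4();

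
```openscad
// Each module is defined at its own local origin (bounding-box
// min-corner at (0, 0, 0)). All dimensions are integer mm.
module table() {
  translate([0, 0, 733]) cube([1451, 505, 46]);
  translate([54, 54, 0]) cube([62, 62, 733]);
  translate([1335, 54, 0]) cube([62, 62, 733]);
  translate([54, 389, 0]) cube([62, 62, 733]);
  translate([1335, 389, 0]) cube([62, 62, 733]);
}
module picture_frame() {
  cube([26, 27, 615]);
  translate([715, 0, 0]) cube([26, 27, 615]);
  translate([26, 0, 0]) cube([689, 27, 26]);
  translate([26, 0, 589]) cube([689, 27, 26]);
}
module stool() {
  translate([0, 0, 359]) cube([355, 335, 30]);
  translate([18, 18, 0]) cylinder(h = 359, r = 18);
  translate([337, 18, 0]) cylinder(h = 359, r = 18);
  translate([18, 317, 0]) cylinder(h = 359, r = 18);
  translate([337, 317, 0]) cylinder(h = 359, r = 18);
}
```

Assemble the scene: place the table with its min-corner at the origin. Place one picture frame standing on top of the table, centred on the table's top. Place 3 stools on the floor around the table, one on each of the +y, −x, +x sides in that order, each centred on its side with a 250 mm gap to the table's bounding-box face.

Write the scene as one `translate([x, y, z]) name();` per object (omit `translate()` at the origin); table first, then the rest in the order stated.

table();
translate([355, 239, 779]) picture_frame();
translate([548, 755, 0]) stool();
translate([-605, 85, 0]) stool();
translate([1701, 85, 0]) stool();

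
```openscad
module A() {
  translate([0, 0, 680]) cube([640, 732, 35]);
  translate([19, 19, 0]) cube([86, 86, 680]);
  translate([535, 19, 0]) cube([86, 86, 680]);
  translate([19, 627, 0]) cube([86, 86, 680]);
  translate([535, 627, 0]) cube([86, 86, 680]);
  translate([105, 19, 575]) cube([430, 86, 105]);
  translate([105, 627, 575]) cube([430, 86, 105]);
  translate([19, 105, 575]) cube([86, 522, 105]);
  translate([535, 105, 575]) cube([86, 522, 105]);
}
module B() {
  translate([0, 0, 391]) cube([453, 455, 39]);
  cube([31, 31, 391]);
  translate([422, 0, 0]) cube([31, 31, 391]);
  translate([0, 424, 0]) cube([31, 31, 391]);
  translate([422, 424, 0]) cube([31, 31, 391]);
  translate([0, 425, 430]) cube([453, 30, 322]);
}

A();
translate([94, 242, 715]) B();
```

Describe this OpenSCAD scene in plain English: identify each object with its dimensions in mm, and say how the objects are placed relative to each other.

A is a rectangular dining table. The top is 640×732×35 mm with its upper surface at z = 715 mm. It stands on four 86×86 mm square legs, each inset 19 mm from the nearest pair of top edges, running from the floor to the underside of the top. Four apron rails, 86 mm thick and 105 mm tall, run between adjacent legs with their top edges flush with the underside of the top and their outer faces flush with the legs' outer faces.

B is a chair. The seat is a 453×455×39 mm slab with its top at z = 430 mm, on four 31×31 mm corner legs (flush with the seat edges, standing on z = 0). A flat backrest 30 mm thick, 322 mm tall, spans the full seat width and rises from the seat top along its +y edge, rear face flush with the rear of the seat.

The chair is on top of the table.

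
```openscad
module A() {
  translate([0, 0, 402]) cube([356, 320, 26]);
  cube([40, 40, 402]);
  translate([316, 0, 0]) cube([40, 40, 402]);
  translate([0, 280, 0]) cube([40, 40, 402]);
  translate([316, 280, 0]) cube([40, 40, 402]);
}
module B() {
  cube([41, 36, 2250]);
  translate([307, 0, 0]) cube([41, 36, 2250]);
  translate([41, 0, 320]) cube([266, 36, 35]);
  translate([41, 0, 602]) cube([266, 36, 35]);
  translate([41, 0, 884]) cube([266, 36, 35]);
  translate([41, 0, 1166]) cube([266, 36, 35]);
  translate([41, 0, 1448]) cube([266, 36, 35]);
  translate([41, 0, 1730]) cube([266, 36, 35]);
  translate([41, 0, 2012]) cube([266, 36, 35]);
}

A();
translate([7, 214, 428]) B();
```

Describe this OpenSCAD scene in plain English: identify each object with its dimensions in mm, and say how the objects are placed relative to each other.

A is a four-legged stool. The seat is a 356×320×26 mm slab whose top surface is at z = 428 mm; four square legs, each 40×40 mm in cross-section, run from the floor (z = 0) to the underside of the seat, each flush with a corner of the seat.

B is a wooden ladder with two side rails of 41×36 mm section and 2250 mm height, set 348 mm apart overall. Between them run 7 rectangular rungs (36 mm deep, 35 mm thick), front faces flush with the rails' −y face. The bottom of the first rung is 320 mm above the floor and each subsequent rung is 282 mm higher than the one below.

The ladder is on top of the stool.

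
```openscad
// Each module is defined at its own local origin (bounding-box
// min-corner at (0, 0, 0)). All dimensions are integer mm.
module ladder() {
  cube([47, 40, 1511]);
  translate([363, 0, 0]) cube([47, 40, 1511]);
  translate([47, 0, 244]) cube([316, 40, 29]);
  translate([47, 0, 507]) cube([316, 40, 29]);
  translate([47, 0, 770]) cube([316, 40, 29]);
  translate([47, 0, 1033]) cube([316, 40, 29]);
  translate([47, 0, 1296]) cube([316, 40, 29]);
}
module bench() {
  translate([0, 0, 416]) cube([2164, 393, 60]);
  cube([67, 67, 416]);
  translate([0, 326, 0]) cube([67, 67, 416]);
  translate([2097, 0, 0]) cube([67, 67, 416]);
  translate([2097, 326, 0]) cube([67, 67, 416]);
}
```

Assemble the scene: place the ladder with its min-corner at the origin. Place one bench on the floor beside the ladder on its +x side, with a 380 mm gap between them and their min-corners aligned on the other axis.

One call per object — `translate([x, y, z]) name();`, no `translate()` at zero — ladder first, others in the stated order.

ladder();
translate([790, 0, 0]) bench();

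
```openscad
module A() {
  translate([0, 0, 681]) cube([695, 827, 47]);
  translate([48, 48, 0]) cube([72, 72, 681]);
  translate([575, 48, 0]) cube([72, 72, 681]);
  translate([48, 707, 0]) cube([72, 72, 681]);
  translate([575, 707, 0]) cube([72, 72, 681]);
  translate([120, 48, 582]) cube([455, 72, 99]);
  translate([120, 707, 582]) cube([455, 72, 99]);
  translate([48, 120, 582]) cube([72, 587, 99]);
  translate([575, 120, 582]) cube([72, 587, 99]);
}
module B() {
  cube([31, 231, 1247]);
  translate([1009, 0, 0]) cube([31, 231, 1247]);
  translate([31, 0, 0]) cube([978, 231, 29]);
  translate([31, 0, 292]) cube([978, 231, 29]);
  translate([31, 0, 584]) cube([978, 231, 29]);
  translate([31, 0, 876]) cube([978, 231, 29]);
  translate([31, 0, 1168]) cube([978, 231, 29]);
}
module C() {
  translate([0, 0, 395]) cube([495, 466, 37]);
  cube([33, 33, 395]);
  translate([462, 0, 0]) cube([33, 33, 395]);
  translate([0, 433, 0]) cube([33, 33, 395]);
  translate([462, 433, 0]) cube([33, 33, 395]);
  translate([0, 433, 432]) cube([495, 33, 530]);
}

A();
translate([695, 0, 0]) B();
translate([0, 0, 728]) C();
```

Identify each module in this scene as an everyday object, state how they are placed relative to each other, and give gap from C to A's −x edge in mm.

The chair's min-x is at 0; the table's min-x is 0; gap = 0 mm.

A is a table. B is a bookshelf. C is a chair. The bookshelf is against the table's +x side, with their −y faces flush. The chair is on top of the table. The gap from the chair to the table's −x edge is 0 mm.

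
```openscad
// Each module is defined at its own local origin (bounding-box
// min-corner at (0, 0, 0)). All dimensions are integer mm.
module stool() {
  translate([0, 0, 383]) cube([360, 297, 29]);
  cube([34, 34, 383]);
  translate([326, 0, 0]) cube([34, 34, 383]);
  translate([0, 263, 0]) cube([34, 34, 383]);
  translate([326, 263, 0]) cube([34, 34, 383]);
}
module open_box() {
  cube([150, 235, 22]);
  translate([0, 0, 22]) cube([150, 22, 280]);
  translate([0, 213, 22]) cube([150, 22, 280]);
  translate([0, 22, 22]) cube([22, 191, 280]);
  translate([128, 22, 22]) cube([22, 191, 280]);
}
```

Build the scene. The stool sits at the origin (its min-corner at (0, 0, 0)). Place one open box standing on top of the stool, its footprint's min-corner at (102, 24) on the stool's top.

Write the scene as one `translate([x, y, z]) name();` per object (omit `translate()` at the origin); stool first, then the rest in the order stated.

stool();
translate([102, 24, 412]) open_box();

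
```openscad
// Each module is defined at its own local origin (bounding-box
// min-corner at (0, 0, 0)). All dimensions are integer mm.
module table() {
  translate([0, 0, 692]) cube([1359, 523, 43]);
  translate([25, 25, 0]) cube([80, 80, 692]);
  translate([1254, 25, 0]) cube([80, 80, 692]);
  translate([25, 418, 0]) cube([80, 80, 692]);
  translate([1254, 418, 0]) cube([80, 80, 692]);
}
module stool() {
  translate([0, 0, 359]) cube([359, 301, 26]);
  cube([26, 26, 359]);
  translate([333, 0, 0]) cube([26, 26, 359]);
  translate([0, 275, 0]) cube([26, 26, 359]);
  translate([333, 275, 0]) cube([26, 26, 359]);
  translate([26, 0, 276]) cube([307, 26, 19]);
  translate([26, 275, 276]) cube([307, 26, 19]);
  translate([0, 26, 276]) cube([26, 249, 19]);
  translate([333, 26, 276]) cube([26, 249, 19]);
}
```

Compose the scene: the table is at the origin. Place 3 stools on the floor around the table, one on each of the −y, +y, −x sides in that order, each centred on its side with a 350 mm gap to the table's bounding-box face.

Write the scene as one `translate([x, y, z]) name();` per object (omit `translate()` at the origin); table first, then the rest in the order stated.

table();
translate([500, -651, 0]) stool();
translate([500, 873, 0]) stool();
translate([-709, 111, 0]) stool();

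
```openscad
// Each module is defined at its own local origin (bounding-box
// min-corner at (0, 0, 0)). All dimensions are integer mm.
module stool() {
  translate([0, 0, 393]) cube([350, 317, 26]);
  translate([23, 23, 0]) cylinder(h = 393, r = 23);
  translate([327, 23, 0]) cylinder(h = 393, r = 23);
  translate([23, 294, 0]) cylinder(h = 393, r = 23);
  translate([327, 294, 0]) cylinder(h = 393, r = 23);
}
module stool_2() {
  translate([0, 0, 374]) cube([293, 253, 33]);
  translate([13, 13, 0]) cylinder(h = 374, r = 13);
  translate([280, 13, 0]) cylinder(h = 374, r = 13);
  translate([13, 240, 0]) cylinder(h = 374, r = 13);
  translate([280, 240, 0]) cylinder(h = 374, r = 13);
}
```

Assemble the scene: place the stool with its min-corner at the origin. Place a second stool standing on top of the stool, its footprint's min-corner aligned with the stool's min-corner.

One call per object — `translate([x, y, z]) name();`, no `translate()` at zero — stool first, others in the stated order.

stool();
translate([0, 0, 419]) stool_2();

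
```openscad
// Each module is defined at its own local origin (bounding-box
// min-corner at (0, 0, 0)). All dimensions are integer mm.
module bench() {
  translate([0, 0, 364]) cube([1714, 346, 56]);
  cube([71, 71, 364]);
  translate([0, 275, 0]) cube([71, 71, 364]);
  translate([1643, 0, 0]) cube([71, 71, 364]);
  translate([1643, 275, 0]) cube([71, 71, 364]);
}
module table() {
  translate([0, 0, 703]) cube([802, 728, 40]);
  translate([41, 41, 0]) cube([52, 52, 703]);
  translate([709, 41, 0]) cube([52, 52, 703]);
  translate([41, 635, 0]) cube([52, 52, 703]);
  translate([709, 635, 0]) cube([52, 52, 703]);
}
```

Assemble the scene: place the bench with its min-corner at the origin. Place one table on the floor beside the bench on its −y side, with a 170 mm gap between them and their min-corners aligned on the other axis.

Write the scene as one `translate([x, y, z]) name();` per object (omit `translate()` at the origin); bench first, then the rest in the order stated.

bench();
translate([0, -898, 0]) table();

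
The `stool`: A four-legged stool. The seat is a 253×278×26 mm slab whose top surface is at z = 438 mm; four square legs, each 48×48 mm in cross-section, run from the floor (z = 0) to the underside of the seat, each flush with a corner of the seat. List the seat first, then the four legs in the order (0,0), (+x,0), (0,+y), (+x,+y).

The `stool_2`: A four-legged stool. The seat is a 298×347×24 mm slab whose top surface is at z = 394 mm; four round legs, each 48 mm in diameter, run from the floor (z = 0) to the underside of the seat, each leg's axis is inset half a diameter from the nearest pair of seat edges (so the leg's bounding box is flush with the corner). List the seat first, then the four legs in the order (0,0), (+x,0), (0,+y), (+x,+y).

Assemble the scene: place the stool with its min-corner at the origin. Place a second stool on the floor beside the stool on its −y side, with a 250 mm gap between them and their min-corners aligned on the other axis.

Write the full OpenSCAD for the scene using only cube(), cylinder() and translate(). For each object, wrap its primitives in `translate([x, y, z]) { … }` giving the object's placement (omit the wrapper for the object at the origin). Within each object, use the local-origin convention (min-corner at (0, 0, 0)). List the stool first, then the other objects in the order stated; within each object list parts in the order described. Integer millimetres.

translate([0, 0, 412]) cube([253, 278, 26]);
cube([48, 48, 412]);
translate([205, 0, 0]) cube([48, 48, 412]);
translate([0, 230, 0]) cube([48, 48, 412]);
translate([205, 230, 0]) cube([48, 48, 412]);
translate([0, -597, 0]) {
  translate([0, 0, 370]) cube([298, 347, 24]);
  translate([24, 24, 0]) cylinder(h = 370, r = 24);
  translate([274, 24, 0]) cylinder(h = 370, r = 24);
  translate([24, 323, 0]) cylinder(h = 370, r = 24);
  translate([274, 323, 0]) cylinder(h = 370, r = 24);
}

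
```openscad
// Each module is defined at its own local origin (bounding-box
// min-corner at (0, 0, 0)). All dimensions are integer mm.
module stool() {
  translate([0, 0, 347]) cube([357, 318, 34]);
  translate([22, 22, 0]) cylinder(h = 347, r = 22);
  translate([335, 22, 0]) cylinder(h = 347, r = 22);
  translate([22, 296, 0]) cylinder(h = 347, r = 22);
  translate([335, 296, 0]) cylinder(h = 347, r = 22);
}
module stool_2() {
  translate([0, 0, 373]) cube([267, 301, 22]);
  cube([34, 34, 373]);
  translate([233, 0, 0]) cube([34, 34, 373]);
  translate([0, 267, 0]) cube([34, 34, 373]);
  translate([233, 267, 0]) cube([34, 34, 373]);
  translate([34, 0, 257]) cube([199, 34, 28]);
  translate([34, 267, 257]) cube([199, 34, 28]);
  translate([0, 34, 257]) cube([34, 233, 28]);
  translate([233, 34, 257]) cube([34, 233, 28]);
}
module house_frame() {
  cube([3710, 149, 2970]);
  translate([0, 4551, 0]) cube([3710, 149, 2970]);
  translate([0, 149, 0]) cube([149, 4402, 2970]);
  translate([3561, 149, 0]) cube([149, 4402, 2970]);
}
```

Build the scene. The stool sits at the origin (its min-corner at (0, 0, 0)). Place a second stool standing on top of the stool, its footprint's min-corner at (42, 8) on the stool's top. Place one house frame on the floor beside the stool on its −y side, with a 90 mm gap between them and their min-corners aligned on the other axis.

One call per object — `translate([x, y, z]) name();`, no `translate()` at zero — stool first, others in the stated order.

stool();
translate([42, 8, 381]) stool_2();
translate([0, -4790, 0]) house_frame();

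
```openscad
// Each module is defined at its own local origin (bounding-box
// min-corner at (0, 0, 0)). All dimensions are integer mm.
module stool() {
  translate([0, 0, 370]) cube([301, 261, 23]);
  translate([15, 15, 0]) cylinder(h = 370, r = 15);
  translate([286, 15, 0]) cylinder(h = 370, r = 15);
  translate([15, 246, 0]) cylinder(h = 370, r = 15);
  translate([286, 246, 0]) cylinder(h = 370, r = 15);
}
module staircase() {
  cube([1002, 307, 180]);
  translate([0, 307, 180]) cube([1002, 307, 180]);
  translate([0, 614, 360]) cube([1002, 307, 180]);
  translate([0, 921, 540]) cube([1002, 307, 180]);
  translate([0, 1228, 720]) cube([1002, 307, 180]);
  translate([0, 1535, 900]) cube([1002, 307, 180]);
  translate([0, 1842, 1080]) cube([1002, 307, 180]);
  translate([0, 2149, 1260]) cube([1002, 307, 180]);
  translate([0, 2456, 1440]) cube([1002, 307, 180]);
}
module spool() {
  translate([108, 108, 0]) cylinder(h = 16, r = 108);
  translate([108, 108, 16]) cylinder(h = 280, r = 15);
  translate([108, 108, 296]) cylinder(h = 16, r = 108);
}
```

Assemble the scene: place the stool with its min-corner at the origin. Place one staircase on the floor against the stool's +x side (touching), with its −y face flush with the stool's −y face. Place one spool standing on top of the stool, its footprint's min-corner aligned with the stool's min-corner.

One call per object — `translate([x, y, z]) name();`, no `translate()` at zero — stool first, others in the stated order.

stool();
translate([301, 0, 0]) staircase();
translate([0, 0, 393]) spool();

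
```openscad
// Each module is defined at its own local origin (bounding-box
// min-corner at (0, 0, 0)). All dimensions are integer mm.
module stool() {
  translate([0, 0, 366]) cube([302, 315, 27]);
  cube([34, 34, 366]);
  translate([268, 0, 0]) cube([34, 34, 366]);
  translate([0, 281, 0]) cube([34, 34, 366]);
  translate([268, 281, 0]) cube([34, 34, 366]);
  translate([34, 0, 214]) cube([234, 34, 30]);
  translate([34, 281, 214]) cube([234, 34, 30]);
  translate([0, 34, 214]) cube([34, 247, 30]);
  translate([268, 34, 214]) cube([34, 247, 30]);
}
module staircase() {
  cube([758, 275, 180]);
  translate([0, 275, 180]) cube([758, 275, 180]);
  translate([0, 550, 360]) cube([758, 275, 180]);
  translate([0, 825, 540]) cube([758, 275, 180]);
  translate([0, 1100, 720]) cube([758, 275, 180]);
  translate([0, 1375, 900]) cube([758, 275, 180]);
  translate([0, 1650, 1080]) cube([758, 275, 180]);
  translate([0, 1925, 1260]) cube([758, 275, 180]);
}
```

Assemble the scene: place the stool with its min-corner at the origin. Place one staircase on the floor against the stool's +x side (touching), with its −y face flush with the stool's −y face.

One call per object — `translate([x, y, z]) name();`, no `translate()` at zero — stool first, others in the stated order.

stool();
translate([302, 0, 0]) staircase();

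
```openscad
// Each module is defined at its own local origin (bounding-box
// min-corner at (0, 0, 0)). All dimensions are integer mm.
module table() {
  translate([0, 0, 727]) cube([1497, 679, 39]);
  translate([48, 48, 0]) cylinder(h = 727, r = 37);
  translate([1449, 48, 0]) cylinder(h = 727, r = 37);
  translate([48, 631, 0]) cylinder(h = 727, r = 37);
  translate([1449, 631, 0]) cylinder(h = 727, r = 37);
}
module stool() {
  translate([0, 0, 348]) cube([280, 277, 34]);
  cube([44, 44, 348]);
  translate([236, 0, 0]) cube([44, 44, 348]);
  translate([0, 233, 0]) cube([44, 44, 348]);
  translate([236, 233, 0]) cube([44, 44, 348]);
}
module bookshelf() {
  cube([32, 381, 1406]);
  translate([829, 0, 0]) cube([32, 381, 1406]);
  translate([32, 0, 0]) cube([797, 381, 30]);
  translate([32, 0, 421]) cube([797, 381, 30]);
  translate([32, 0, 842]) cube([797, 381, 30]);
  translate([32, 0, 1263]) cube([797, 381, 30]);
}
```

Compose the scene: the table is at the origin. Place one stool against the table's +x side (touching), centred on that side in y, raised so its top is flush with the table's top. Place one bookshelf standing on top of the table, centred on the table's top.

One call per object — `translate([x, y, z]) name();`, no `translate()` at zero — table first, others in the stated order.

table();
translate([1497, 201, 384]) stool();
translate([318, 149, 766]) bookshelf();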